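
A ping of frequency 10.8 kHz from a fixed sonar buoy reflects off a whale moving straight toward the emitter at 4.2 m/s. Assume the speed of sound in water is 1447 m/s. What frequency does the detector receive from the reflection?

10.86 kHz

At the whale (a moving observer), f₁ = f₀ · (v + u)/v = 10.8 × 1451.2/1447 ≈ 10.83 kHz.
On reflection it acts as a source moving toward the stationary detector: f₂ = f₁ · v/(v − u) = 10.83 × 1447/1442.8 ≈ 10.86 kHz.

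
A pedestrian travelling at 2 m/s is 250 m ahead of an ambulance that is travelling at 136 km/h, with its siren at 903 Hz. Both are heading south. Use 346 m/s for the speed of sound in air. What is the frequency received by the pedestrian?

136 km/h = 37.78 m/s.
The pedestrian is ahead, so the ambulance is moving toward it while the pedestrian is moving away from the ambulance.
General Doppler shift: f' = f · (v − v_o)/(v − v_s).
f' = 903 × (346 − 2)/(346 − 37.78) = 903 × 344/308.22 ≈ 1008 Hz.

1008 Hz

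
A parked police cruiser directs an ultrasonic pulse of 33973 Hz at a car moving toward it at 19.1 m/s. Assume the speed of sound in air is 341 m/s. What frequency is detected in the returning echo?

38005 Hz

The car first receives the wave as a moving observer: f₁ = f₀ · (v + u)/v = 33973 × (341 + 19.1)/341 ≈ 35876 Hz.
On reflection it acts as a source moving toward the stationary detector: f₂ = f₁ · v/(v − u) = 35876 × 341/321.9 ≈ 38005 Hz.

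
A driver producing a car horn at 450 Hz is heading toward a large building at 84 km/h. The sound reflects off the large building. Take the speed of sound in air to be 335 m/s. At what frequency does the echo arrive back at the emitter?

84 km/h = 23.33 m/s.
The large building receives the sound from a moving source: f₁ = f₀ · v/(v − v_e) = 450 × 335/311.67 ≈ 484 Hz.
On the return leg the driver is a moving observer: f₂ = f₁ · (v + v_e)/v = 484 × 358.33/335 ≈ 517 Hz.

517 Hz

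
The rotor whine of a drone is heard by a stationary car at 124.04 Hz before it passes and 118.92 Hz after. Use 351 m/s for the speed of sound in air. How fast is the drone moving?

7.4 m/s

f₁/f₂ = (v + v_s)/(v − v_s), so v_s = v · (f₁ − f₂)/(f₁ + f₂).
v_s = 351 × (124.04 − 118.92)/(124.04 + 118.92) = 351 × 5.12/242.96 ≈ 7.4 m/s.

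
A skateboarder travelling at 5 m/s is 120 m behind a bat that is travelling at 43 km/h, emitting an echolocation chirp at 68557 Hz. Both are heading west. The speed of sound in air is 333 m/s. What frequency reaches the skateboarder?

67177 Hz

43 km/h = 11.94 m/s.
The skateboarder is behind, so the bat is moving away from it while the skateboarder is moving toward the bat.
With source receding and observer approaching, f' = f · (v + v_o)/(v + v_s).
f' = 68557 × (333 + 5)/(333 + 11.94) = 68557 × 338/344.94 ≈ 67177 Hz.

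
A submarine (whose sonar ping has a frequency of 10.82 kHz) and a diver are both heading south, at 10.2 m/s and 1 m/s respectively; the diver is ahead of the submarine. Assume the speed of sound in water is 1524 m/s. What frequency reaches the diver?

10.89 kHz

The diver is ahead, so the submarine is moving toward it while the diver is moving away from the submarine.
With source approaching and observer receding, f' = f · (v − v_o)/(v − v_s).
f' = 10.82 × (1524 − 1)/(1524 − 10.2) = 10.82 × 1523/1513.8 ≈ 10.89 kHz.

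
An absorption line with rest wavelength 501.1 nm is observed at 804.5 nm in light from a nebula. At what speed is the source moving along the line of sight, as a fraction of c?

0.441

λ'/λ₀ = 1.6055 > 1 (redshift), so the source is receding.
λ'/λ₀ = √((1 + β)/(1 − β)) for a receding source ⇒ β = (r² − 1)/(r² + 1) with r = λ'/λ₀.
β = (2.5775 − 1)/(2.5775 + 1) ≈ 0.441.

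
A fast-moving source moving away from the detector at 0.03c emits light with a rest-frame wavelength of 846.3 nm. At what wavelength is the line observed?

Relativistic Doppler for wavelength: λ' = λ₀ · √((1 + β)/(1 − β)).
λ' = 846.3 × √(1.0300/0.9700) = 846.3 × 1.03046 ≈ 872.1 nm.

872.1 nm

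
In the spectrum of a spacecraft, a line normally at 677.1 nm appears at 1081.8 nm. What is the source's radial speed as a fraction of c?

λ'/λ₀ = 1.5977 > 1 (redshift), so the source is receding.
λ'/λ₀ = √((1 + β)/(1 − β)) for a receding source ⇒ β = (r² − 1)/(r² + 1) with r = λ'/λ₀.
β = (2.5526 − 1)/(2.5526 + 1) ≈ 0.437.

0.437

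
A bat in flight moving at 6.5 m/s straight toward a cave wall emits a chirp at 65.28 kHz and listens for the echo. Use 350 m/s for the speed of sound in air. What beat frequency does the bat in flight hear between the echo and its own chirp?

2471 Hz

The cave wall receives the sound from a moving source: f₁ = f₀ · v/(v − v_e) = 65.28 × 350/343.5 ≈ 66.52 kHz.
On the return leg the bat in flight is a moving observer: f₂ = f₁ · (v + v_e)/v = 66.52 × 356.5/350 ≈ 67.75 kHz.
Equivalently f₂ = f₀ · (v + v_e)/(v − v_e).
Beat against the emitted tone (with f₀ = 65280 Hz): |f₂ − f₀| = 2v_e·f₀/(v − v_e) = 2 × 6.5 × 65280/343.5 ≈ 2471 Hz.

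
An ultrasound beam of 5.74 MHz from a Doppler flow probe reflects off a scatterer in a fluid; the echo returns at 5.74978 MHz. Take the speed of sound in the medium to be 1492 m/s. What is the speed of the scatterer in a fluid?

Double Doppler shift off a moving reflector: f₂ = f₀ · (v + u)/(v − u) (u > 0 toward emitter).
Rearranging, u = v · (f₂ − f₀)/(f₂ + f₀) = 1492 × 0.00978/11.48978 ≈ 1.27 m/s.
So the scatterer in a fluid is moving at 1.27 m/s toward the emitter.

1.27 m/s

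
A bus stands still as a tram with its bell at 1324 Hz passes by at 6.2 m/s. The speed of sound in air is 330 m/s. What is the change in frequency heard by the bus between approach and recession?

Approaching: f₁ = f · v/(v − v_s) = 1324 × 330/323.8 ≈ 1349.4 Hz.
Receding: f₂ = f · v/(v + v_s) = 1324 × 330/336.2 ≈ 1299.6 Hz.
Drop: f₁ − f₂ = 2f·v·v_s/(v² − v_s²) = 2 × 1324 × 330 × 6.2/(330² − 6.2²) ≈ 49.8 Hz.

49.8 Hz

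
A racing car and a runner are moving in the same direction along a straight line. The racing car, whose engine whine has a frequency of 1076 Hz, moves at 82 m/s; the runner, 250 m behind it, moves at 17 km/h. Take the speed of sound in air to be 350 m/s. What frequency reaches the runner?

17 km/h = 4.722 m/s.
The runner is behind, so the racing car is moving away from it while the runner is moving toward the racing car.
General Doppler shift: f' = f · (v + v_o)/(v + v_s).
f' = 1076 × (350 + 4.722)/(350 + 82) = 1076 × 354.72/432 ≈ 884 Hz.

884 Hz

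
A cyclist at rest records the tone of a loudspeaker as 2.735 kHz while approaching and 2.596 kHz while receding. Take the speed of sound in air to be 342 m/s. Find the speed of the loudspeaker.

8.9 m/s

f₁/f₂ = (v + v_s)/(v − v_s), so v_s = v · (f₁ − f₂)/(f₁ + f₂).
v_s = 342 × (2.735 − 2.596)/(2.735 + 2.596) = 342 × 0.139/5.331 ≈ 8.9 m/s.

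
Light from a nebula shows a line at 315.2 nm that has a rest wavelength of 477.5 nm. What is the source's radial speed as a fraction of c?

0.393c

λ'/λ₀ = 0.6601 < 1 (blueshift), so the source is approaching.
λ'/λ₀ = √((1 − β)/(1 + β)) for an approaching source ⇒ β = (1 − r²)/(1 + r²) with r = λ'/λ₀.
β = (1 − 0.4357)/(1 + 0.4357) ≈ 0.393.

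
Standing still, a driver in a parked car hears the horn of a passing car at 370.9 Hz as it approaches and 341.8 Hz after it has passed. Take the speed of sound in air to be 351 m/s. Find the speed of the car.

f₁/f₂ = (v + v_s)/(v − v_s), so v_s = v · (f₁ − f₂)/(f₁ + f₂).
v_s = 351 × (370.9 − 341.8)/(370.9 + 341.8) = 351 × 29.1/712.7 ≈ 14.3 m/s.

14.3 m/s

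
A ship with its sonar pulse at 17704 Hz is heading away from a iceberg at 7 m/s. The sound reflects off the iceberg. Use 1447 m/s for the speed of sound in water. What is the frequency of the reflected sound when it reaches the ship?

17534 Hz

The iceberg receives the sound from a moving source: f₁ = f₀ · v/(v + v_e) = 17704 × 1447/1454 ≈ 17619 Hz.
On the return leg the ship is a moving observer: f₂ = f₁ · (v − v_e)/v = 17619 × 1440/1447 ≈ 17534 Hz.
Equivalently f₂ = f₀ · (v − v_e)/(v + v_e).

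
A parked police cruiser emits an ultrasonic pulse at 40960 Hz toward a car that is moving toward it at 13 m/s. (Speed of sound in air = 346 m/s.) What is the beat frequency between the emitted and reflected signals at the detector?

3198 Hz

At the car (a moving observer), f₁ = f₀ · (v + u)/v = 40960 × 359/346 ≈ 42499 Hz.
The reflection then acts as a moving source: f₂ = f₁ · v/(v − u) ≈ 44158 Hz.
Equivalently f₂ = f₀ · (v + u)/(v − u).
Beat frequency: |f₂ − f₀| = 2u·f₀/(v − u) = 2 × 13 × 40960/333 ≈ 3198 Hz.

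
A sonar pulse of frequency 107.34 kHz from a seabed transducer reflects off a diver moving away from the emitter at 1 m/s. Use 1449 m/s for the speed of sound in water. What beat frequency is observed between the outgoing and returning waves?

148 Hz

The diver first receives the wave as a moving observer: f₁ = f₀ · (v − u)/v = 107.34 × (1449 − 1)/1449 ≈ 107.2659 kHz.
On reflection it acts as a source moving away from the stationary detector: f₂ = f₁ · v/(v + u) = 107.2659 × 1449/1450 ≈ 107.1919 kHz.
Equivalently f₂ = f₀ · (v − u)/(v + u).
Beat frequency (with f₀ = 107340 Hz): |f₂ − f₀| = 2u·f₀/(v + u) = 2 × 1 × 107340/1450 ≈ 148 Hz.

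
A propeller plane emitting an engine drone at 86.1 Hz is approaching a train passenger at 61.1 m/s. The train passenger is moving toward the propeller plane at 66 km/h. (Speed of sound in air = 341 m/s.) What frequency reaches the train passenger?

111 Hz

66 km/h = 18.33 m/s.
Both move, so f' = f · (v + v_o)/(v − v_s).
f' = 86.1 × (341 + 18.33)/(341 − 61.1) = 86.1 × 359.33/279.9 ≈ 111 Hz.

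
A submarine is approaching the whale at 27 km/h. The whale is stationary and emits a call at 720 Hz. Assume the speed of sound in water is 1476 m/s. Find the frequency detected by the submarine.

27 km/h = 7.5 m/s.
Moving observer, stationary source: f' = f · (v + v_o)/v.
f' = 720 × (1476 + 7.5)/1476 = 720 × 1483.5/1476 ≈ 724 Hz.

724 Hz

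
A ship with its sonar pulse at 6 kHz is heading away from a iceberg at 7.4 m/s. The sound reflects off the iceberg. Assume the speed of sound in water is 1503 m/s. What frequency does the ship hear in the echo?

The iceberg receives the sound from a moving source: f₁ = f₀ · v/(v + v_e) = 6 × 1503/1510.4 ≈ 5.97 kHz.
On the return leg the ship is a moving observer: f₂ = f₁ · (v − v_e)/v = 5.97 × 1495.6/1503 ≈ 5.94 kHz.
Equivalently f₂ = f₀ · (v − v_e)/(v + v_e).

5.94 kHz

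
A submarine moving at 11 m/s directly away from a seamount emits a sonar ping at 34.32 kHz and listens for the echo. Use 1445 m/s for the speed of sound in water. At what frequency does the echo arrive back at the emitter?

33.8 kHz

The seamount receives the sound from a moving source: f₁ = f₀ · v/(v + v_e) = 34.32 × 1445/1456 ≈ 34.1 kHz.
On the return leg the submarine is a moving observer: f₂ = f₁ · (v − v_e)/v = 34.1 × 1434/1445 ≈ 33.8 kHz.
Equivalently f₂ = f₀ · (v − v_e)/(v + v_e).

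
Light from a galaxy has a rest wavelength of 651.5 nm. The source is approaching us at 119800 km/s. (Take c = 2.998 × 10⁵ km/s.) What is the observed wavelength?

β = v/c = 119800/299800 = 0.3996.
Relativistic Doppler for wavelength: λ' = λ₀ · √((1 − β)/(1 + β)).
λ' = 651.5 × √(0.6004/1.3996) = 651.5 × 0.65497 ≈ 426.7 nm.

426.7 nm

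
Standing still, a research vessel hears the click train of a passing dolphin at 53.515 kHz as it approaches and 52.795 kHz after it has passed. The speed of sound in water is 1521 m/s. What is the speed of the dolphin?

10.3 m/s

f₁/f₂ = (v + v_s)/(v − v_s), so v_s = v · (f₁ − f₂)/(f₁ + f₂).
v_s = 1521 × (53.515 − 52.795)/(53.515 + 52.795) = 1521 × 0.720/106.310 ≈ 10.3 m/s.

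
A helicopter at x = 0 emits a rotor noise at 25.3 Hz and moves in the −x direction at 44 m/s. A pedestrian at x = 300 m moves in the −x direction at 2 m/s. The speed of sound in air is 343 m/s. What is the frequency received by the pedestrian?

22.6 Hz

The observer lies on the +x side, so the source is heading away from the observer and the observer is heading toward the source.
General Doppler shift: f' = f · (v + v_o)/(v + v_s).
f' = 25.3 × (343 + 2)/(343 + 44) = 25.3 × 345/387 ≈ 22.6 Hz.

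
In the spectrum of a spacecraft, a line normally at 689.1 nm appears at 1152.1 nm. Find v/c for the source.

0.473

λ'/λ₀ = 1.6719 > 1 (redshift), so the source is receding.
λ'/λ₀ = √((1 + β)/(1 − β)) for a receding source ⇒ β = (r² − 1)/(r² + 1) with r = λ'/λ₀.
β = (2.7952 − 1)/(2.7952 + 1) ≈ 0.473.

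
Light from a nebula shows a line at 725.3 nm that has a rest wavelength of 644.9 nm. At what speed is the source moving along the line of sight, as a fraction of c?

0.117

λ'/λ₀ = 1.1247 > 1 (redshift), so the source is receding.
λ'/λ₀ = √((1 + β)/(1 − β)) for a receding source ⇒ β = (r² − 1)/(r² + 1) with r = λ'/λ₀.
β = (1.2649 − 1)/(1.2649 + 1) ≈ 0.117.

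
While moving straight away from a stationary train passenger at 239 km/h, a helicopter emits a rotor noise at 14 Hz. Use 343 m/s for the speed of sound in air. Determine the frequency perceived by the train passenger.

239 km/h = 66.39 m/s.
Moving source, stationary observer: f' = f · v/(v + v_s) since the source is receding.
f' = 14 × 343/(343 + 66.39) = 14 × 343/409.4 ≈ 11.7 Hz.

11.7 Hz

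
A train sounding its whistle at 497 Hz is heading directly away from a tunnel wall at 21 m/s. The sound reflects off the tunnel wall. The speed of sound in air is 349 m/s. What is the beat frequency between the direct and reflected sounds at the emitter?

56.4 Hz

The tunnel wall receives the sound from a moving source: f₁ = f₀ · v/(v + v_e) = 497 × 349/370 ≈ 468.8 Hz.
On the return leg the train is a moving observer: f₂ = f₁ · (v − v_e)/v = 468.8 × 328/349 ≈ 440.6 Hz.
Equivalently f₂ = f₀ · (v − v_e)/(v + v_e).
Beat against the emitted tone: |f₂ − f₀| = 2v_e·f₀/(v + v_e) = 2 × 21 × 497/370 ≈ 56.4 Hz.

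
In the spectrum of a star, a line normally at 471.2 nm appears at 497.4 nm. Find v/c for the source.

0.054

λ'/λ₀ = 1.0556 > 1 (redshift), so the source is receding.
λ'/λ₀ = √((1 + β)/(1 − β)) for a receding source ⇒ β = (r² − 1)/(r² + 1) with r = λ'/λ₀.
β = (1.1143 − 1)/(1.1143 + 1) ≈ 0.054.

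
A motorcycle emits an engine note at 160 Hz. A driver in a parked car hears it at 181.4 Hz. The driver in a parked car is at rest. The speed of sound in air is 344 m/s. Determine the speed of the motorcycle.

41 m/s

f' > f, so the motorcycle is approaching.
f' = f · v/(v − v_s) ⇒ v_s = v · |1 − f/f'|.
v_s = 344 × |1 − 160/181.4| = 344 × 0.118 ≈ 41 m/s.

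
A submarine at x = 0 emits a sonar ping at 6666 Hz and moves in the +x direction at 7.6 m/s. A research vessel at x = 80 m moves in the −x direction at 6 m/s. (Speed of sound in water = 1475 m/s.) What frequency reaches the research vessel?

6728 Hz

The observer lies on the +x side, so the source is heading toward the observer and the observer is heading toward the source.
With source approaching and observer approaching, f' = f · (v + v_o)/(v − v_s).
f' = 6666 × (1475 + 6)/(1475 − 7.6) = 6666 × 1481/1467.4 ≈ 6728 Hz.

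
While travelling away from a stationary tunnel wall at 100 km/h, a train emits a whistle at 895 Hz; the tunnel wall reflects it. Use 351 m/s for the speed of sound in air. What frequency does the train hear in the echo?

764 Hz

100 km/h = 27.78 m/s.
The tunnel wall receives the sound from a moving source: f₁ = f₀ · v/(v + v_e) = 895 × 351/378.78 ≈ 829 Hz.
On the return leg the train is a moving observer: f₂ = f₁ · (v − v_e)/v = 829 × 323.22/351 ≈ 764 Hz.
Equivalently f₂ = f₀ · (v − v_e)/(v + v_e).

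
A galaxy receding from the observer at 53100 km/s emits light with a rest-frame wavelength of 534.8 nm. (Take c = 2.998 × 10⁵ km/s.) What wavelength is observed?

β = v/c = 53100/299800 = 0.1771.
Relativistic Doppler for wavelength: λ' = λ₀ · √((1 + β)/(1 − β)).
λ' = 534.8 × √(1.1771/0.8229) = 534.8 × 1.19603 ≈ 639.6 nm.

639.6 nm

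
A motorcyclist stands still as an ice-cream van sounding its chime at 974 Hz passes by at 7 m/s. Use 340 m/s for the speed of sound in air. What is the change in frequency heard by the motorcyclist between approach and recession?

40.1 Hz

Approaching: f₁ = f · v/(v − v_s) = 974 × 340/333 ≈ 994.5 Hz.
Receding: f₂ = f · v/(v + v_s) = 974 × 340/347 ≈ 954.4 Hz.
Drop: f₁ − f₂ = 2f·v·v_s/(v² − v_s²) = 2 × 974 × 340 × 7/(340² − 7²) ≈ 40.1 Hz.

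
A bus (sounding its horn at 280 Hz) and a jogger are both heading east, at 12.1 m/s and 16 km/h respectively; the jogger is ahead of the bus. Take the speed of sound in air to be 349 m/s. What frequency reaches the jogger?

286 Hz

16 km/h = 4.444 m/s.
The jogger is ahead, so the bus is moving toward it while the jogger is moving away from the bus.
With source approaching and observer receding, f' = f · (v − v_o)/(v − v_s).
f' = 280 × (349 − 4.444)/(349 − 12.1) = 280 × 344.56/336.9 ≈ 286 Hz.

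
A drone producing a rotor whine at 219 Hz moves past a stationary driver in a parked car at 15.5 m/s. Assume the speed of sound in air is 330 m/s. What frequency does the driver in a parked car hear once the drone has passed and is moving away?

Receding: f₂ = f · v/(v + v_s) = 219 × 330/345.5 ≈ 209 Hz.

209 Hz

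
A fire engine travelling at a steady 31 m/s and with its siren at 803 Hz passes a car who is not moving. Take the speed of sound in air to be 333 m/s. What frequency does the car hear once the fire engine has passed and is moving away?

735 Hz

Receding: f₂ = f · v/(v + v_s) = 803 × 333/364 ≈ 735 Hz.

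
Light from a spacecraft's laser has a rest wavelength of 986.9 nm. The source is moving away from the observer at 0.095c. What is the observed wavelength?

Relativistic Doppler for wavelength: λ' = λ₀ · √((1 + β)/(1 − β)).
λ' = 986.9 × √(1.0950/0.9050) = 986.9 × 1.09997 ≈ 1085.6 nm.

1085.6 nm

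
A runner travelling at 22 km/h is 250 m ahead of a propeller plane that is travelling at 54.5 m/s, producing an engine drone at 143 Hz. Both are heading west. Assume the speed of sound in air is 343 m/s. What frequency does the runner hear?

22 km/h = 6.111 m/s.
The runner is ahead, so the propeller plane is moving toward it while the runner is moving away from the propeller plane.
With source approaching and observer receding, f' = f · (v − v_o)/(v − v_s).
f' = 143 × (343 − 6.111)/(343 − 54.5) = 143 × 336.89/288.5 ≈ 167 Hz.

167 Hz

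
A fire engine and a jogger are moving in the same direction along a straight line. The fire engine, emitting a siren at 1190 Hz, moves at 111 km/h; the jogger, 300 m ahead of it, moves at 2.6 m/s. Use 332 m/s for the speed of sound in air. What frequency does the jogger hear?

111 km/h = 30.83 m/s.
The jogger is ahead, so the fire engine is moving toward it while the jogger is moving away from the fire engine.
With source approaching and observer receding, f' = f · (v − v_o)/(v − v_s).
f' = 1190 × (332 − 2.6)/(332 − 30.83) = 1190 × 329.4/301.17 ≈ 1302 Hz.

1302 Hz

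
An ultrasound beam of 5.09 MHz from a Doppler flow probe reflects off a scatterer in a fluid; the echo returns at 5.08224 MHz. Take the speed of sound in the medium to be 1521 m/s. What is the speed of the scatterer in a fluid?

1.16 m/s

Double Doppler shift off a moving reflector: f₂ = f₀ · (v + u)/(v − u) (u > 0 toward emitter).
Rearranging, u = v · (f₂ − f₀)/(f₂ + f₀) = 1521 × -0.00776/10.17224 ≈ -1.16 m/s.
So the scatterer in a fluid is moving at 1.16 m/s away from the emitter.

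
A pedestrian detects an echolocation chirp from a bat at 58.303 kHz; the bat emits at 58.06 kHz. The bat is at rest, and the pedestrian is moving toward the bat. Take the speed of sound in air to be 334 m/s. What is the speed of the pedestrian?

1.40 m/s

f' = f · (v + v_o)/v ⇒ v_o = v · |f'/f − 1|.
v_o = 334 × |58.303/58.06 − 1| = 334 × 0.004185 ≈ 1.40 m/s.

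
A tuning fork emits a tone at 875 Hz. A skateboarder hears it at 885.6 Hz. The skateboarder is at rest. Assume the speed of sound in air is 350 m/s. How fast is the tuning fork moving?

f' > f, so the tuning fork is approaching.
f' = f · v/(v − v_s) ⇒ v_s = v · |1 − f/f'|.
v_s = 350 × |1 − 875/885.6| = 350 × 0.01197 ≈ 4.2 m/s.

4.2 m/s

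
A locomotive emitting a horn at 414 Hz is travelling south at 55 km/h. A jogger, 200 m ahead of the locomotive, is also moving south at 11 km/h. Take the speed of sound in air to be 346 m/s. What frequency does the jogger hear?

55 km/h = 15.28 m/s; 11 km/h = 3.056 m/s.
The jogger is ahead, so the locomotive is moving toward it while the jogger is moving away from the locomotive.
General Doppler shift: f' = f · (v − v_o)/(v − v_s).
f' = 414 × (346 − 3.056)/(346 − 15.28) = 414 × 342.94/330.72 ≈ 429 Hz.

429 Hz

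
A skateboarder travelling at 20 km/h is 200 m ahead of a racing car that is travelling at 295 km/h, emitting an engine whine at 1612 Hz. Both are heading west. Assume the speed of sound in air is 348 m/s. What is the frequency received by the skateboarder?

2075 Hz

295 km/h = 81.94 m/s; 20 km/h = 5.556 m/s.
The skateboarder is ahead, so the racing car is moving toward it while the skateboarder is moving away from the racing car.
Both move, so f' = f · (v − v_o)/(v − v_s).
f' = 1612 × (348 − 5.556)/(348 − 81.94) = 1612 × 342.44/266.06 ≈ 2075 Hz.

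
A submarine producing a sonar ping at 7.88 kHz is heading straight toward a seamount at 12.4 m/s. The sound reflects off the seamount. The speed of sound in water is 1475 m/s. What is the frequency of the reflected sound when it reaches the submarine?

The seamount receives the sound from a moving source: f₁ = f₀ · v/(v − v_e) = 7.88 × 1475/1462.6 ≈ 7.95 kHz.
On the return leg the submarine is a moving observer: f₂ = f₁ · (v + v_e)/v = 7.95 × 1487.4/1475 ≈ 8.01 kHz.

8.01 kHz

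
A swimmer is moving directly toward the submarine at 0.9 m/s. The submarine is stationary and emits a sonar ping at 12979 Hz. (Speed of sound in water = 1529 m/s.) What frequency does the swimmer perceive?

12987 Hz

Only the observer moves, toward the source, so f' = f · (v + v_o)/v.
f' = 12979 × (1529 + 0.9)/1529 = 12979 × 1529.9/1529 ≈ 12987 Hz.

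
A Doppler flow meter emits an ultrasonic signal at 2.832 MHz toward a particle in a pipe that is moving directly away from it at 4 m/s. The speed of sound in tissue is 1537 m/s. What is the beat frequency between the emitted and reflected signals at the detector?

At the particle in a pipe (a moving observer), f₁ = f₀ · (v − u)/v = 2.832 × 1533/1537 ≈ 2.82463 MHz.
The reflection then acts as a moving source: f₂ = f₁ · v/(v + u) ≈ 2.81730 MHz.
Equivalently f₂ = f₀ · (v − u)/(v + u).
Beat frequency (with f₀ = 2832000 Hz): |f₂ − f₀| = 2u·f₀/(v + u) = 2 × 4 × 2832000/1541 ≈ 14702 Hz.

14702 Hz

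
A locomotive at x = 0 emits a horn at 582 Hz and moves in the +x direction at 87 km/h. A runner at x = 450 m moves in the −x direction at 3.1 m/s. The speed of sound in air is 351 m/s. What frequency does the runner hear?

631 Hz

87 km/h = 24.17 m/s.
The observer lies on the +x side, so the source is heading toward the observer and the observer is heading toward the source.
Both move, so f' = f · (v + v_o)/(v − v_s).
f' = 582 × (351 + 3.1)/(351 − 24.17) = 582 × 354.1/326.83 ≈ 631 Hz.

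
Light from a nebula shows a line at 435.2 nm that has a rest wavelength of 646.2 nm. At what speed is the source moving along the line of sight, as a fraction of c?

λ'/λ₀ = 0.6735 < 1 (blueshift), so the source is approaching.
λ'/λ₀ = √((1 − β)/(1 + β)) for an approaching source ⇒ β = (1 − r²)/(1 + r²) with r = λ'/λ₀.
β = (1 − 0.4536)/(1 + 0.4536) ≈ 0.376.

0.376c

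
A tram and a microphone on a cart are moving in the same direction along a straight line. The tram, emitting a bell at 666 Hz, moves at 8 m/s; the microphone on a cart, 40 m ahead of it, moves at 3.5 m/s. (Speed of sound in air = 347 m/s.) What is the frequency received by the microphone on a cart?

The microphone on a cart is ahead, so the tram is moving toward it while the microphone on a cart is moving away from the tram.
General Doppler shift: f' = f · (v − v_o)/(v − v_s).
f' = 666 × (347 − 3.5)/(347 − 8) = 666 × 343.5/339 ≈ 675 Hz.

675 Hz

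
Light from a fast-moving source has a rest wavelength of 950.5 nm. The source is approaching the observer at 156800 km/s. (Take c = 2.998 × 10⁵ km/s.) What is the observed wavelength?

β = v/c = 156800/299800 = 0.5230.
Relativistic Doppler for wavelength: λ' = λ₀ · √((1 − β)/(1 + β)).
λ' = 950.5 × √(0.4770/1.5230) = 950.5 × 0.55963 ≈ 531.9 nm.

531.9 nm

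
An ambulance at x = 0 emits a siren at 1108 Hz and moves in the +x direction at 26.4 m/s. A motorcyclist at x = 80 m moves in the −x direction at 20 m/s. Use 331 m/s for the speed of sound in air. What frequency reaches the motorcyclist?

1277 Hz

The observer lies on the +x side, so the source is heading toward the observer and the observer is heading toward the source.
With source approaching and observer approaching, f' = f · (v + v_o)/(v − v_s).
f' = 1108 × (331 + 20)/(331 − 26.4) = 1108 × 351/304.6 ≈ 1277 Hz.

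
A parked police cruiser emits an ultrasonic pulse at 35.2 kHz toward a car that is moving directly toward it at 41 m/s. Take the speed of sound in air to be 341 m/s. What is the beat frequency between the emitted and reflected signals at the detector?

9621 Hz

The car first receives the wave as a moving observer: f₁ = f₀ · (v + u)/v = 35.2 × (341 + 41)/341 ≈ 39.43 kHz.
On reflection it acts as a source moving toward the stationary detector: f₂ = f₁ · v/(v − u) = 39.43 × 341/300 ≈ 44.82 kHz.
Beat frequency (with f₀ = 35200 Hz): |f₂ − f₀| = 2u·f₀/(v − u) = 2 × 41 × 35200/300 ≈ 9621 Hz.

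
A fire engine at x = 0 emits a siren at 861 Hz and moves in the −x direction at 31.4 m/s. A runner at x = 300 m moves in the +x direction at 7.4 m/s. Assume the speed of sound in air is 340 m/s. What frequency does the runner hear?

The observer lies on the +x side, so the source is heading away from the observer and the observer is heading away from the source.
Both move, so f' = f · (v − v_o)/(v + v_s).
f' = 861 × (340 − 7.4)/(340 + 31.4) = 861 × 332.6/371.4 ≈ 771 Hz.

771 Hz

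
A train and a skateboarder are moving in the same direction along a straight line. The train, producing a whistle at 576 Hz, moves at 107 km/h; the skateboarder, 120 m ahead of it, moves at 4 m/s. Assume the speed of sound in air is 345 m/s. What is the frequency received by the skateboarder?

623 Hz

107 km/h = 29.72 m/s.
The skateboarder is ahead, so the train is moving toward it while the skateboarder is moving away from the train.
General Doppler shift: f' = f · (v − v_o)/(v − v_s).
f' = 576 × (345 − 4)/(345 − 29.72) = 576 × 341/315.28 ≈ 623 Hz.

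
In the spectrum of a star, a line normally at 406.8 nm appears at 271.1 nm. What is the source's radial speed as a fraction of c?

λ'/λ₀ = 0.6664 < 1 (blueshift), so the source is approaching.
λ'/λ₀ = √((1 − β)/(1 + β)) for an approaching source ⇒ β = (1 − r²)/(1 + r²) with r = λ'/λ₀.
β = (1 − 0.4441)/(1 + 0.4441) ≈ 0.385.

0.385c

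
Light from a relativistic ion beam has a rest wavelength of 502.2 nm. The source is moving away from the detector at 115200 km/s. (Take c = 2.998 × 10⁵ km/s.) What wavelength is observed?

β = v/c = 115200/299800 = 0.3843.
Relativistic Doppler for wavelength: λ' = λ₀ · √((1 + β)/(1 − β)).
λ' = 502.2 × √(1.3843/0.6157) = 502.2 × 1.49937 ≈ 753.0 nm.

753.0 nm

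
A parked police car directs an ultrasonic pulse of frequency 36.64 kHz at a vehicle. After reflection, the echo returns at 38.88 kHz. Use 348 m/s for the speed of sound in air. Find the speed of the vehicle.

10.3 m/s

Double Doppler shift off a moving reflector: f₂ = f₀ · (v + u)/(v − u) (u > 0 toward emitter).
Rearranging, u = v · (f₂ − f₀)/(f₂ + f₀) = 348 × 2.24/75.52 ≈ 10.3 m/s.
So the vehicle is moving at 10.3 m/s toward the emitter.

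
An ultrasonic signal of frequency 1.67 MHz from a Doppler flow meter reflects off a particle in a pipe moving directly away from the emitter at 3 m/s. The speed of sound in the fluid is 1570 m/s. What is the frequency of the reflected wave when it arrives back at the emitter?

1.6636 MHz

The particle in a pipe first receives the wave as a moving observer: f₁ = f₀ · (v − u)/v = 1.67 × (1570 − 3)/1570 ≈ 1.6668 MHz.
The reflection then acts as a moving source: f₂ = f₁ · v/(v + u) ≈ 1.6636 MHz.
Equivalently f₂ = f₀ · (v − u)/(v + u).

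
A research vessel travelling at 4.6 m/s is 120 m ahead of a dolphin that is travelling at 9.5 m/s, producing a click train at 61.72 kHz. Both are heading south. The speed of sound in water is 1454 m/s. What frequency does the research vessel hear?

The research vessel is ahead, so the dolphin is moving toward it while the research vessel is moving away from the dolphin.
With source approaching and observer receding, f' = f · (v − v_o)/(v − v_s).
f' = 61.72 × (1454 − 4.6)/(1454 − 9.5) = 61.72 × 1449.4/1444.5 ≈ 61.9 kHz.

61.9 kHz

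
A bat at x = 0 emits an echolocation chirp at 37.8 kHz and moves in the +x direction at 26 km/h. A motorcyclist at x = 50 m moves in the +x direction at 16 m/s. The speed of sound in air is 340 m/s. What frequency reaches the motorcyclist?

26 km/h = 7.222 m/s.
The observer lies on the +x side, so the source is heading toward the observer and the observer is heading away from the source.
Both move, so f' = f · (v − v_o)/(v − v_s).
f' = 37.8 × (340 − 16)/(340 − 7.222) = 37.8 × 324/332.78 ≈ 36.8 kHz.

36.8 kHz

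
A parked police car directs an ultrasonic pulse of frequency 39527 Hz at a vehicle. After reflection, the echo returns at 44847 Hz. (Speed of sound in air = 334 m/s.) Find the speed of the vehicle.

21.1 m/s

Double Doppler shift off a moving reflector: f₂ = f₀ · (v + u)/(v − u) (u > 0 toward emitter).
Rearranging, u = v · (f₂ − f₀)/(f₂ + f₀) = 334 × 5320/84374 ≈ 21.1 m/s.
So the vehicle is moving at 21.1 m/s toward the emitter.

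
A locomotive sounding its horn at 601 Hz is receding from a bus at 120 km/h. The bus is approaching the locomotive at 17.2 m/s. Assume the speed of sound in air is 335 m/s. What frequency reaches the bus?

120 km/h = 33.33 m/s.
With source receding and observer approaching, f' = f · (v + v_o)/(v + v_s).
f' = 601 × (335 + 17.2)/(335 + 33.33) = 601 × 352.2/368.33 ≈ 575 Hz.

575 Hz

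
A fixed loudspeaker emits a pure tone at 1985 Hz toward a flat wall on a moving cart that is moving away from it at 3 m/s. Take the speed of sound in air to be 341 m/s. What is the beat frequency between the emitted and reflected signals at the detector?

34.6 Hz

The flat wall on a moving cart first receives the wave as a moving observer: f₁ = f₀ · (v − u)/v = 1985 × (341 − 3)/341 ≈ 1967.5 Hz.
The reflection then acts as a moving source: f₂ = f₁ · v/(v + u) ≈ 1950.4 Hz.
Beat frequency: |f₂ − f₀| = 2u·f₀/(v + u) = 2 × 3 × 1985/344 ≈ 34.6 Hz.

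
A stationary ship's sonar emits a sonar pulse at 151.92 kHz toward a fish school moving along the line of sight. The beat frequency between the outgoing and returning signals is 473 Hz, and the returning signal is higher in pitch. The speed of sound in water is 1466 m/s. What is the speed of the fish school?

2.28 m/s

Double Doppler shift off a moving reflector: f₂ = f₀ · (v + u)/(v − u) (u > 0 toward emitter).
Returning signal is higher, so f₂ = f₀ + Δf = 151920 + 473 = 152393 Hz.
Rearranging, u = v · (f₂ − f₀)/(f₂ + f₀) = 1466 × 473/304313 ≈ 2.28 m/s.
So the fish school is moving at 2.28 m/s toward the emitter.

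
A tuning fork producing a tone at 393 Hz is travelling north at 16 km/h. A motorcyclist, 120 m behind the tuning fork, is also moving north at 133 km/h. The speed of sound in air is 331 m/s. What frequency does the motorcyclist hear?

16 km/h = 4.444 m/s; 133 km/h = 36.94 m/s.
The motorcyclist is behind, so the tuning fork is moving away from it while the motorcyclist is moving toward the tuning fork.
General Doppler shift: f' = f · (v + v_o)/(v + v_s).
f' = 393 × (331 + 36.94)/(331 + 4.444) = 393 × 367.94/335.44 ≈ 431 Hz.

431 Hz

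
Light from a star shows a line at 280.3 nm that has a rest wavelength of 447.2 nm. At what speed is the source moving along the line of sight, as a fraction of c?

λ'/λ₀ = 0.6268 < 1 (blueshift), so the source is approaching.
λ'/λ₀ = √((1 − β)/(1 + β)) for an approaching source ⇒ β = (1 − r²)/(1 + r²) with r = λ'/λ₀.
β = (1 − 0.3929)/(1 + 0.3929) ≈ 0.436.

0.436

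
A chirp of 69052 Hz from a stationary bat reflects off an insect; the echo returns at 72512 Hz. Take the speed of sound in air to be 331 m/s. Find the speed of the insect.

Double Doppler shift off a moving reflector: f₂ = f₀ · (v + u)/(v − u) (u > 0 toward emitter).
Rearranging, u = v · (f₂ − f₀)/(f₂ + f₀) = 331 × 3460/141564 ≈ 8.1 m/s.
So the insect is moving at 8.1 m/s toward the emitter.

8.1 m/s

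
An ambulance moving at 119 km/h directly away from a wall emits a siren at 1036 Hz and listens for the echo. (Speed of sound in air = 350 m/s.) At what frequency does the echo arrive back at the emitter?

857 Hz

119 km/h = 33.06 m/s.
The wall receives the sound from a moving source: f₁ = f₀ · v/(v + v_e) = 1036 × 350/383.06 ≈ 947 Hz.
On the return leg the ambulance is a moving observer: f₂ = f₁ · (v − v_e)/v = 947 × 316.94/350 ≈ 857 Hz.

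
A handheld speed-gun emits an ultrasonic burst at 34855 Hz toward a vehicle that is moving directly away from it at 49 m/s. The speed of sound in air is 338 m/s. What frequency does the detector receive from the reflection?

26029 Hz

At the vehicle (a moving observer), f₁ = f₀ · (v − u)/v = 34855 × 289/338 ≈ 29802 Hz.
On reflection it acts as a source moving away from the stationary detector: f₂ = f₁ · v/(v + u) = 29802 × 338/387 ≈ 26029 Hz.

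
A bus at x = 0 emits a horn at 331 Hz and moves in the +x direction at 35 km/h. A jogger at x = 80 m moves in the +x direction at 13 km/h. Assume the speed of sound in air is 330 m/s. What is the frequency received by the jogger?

337 Hz

35 km/h = 9.722 m/s; 13 km/h = 3.611 m/s.
The observer lies on the +x side, so the source is heading toward the observer and the observer is heading away from the source.
Both move, so f' = f · (v − v_o)/(v − v_s).
f' = 331 × (330 − 3.611)/(330 − 9.722) = 331 × 326.39/320.28 ≈ 337 Hz.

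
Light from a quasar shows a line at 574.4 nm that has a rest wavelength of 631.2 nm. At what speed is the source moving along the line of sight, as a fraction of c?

λ'/λ₀ = 0.9100 < 1 (blueshift), so the source is approaching.
λ'/λ₀ = √((1 − β)/(1 + β)) for an approaching source ⇒ β = (1 − r²)/(1 + r²) with r = λ'/λ₀.
β = (1 − 0.8281)/(1 + 0.8281) ≈ 0.094.

0.094c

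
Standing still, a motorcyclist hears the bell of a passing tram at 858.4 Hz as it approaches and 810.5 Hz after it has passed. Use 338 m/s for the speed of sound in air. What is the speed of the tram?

f₁/f₂ = (v + v_s)/(v − v_s), so v_s = v · (f₁ − f₂)/(f₁ + f₂).
v_s = 338 × (858.4 − 810.5)/(858.4 + 810.5) = 338 × 47.9/1668.9 ≈ 9.7 m/s.

9.7 m/s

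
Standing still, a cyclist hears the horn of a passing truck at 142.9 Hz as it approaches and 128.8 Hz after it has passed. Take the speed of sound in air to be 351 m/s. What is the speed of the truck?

f₁/f₂ = (v + v_s)/(v − v_s), so v_s = v · (f₁ − f₂)/(f₁ + f₂).
v_s = 351 × (142.9 − 128.8)/(142.9 + 128.8) = 351 × 14.1/271.7 ≈ 18.2 m/s.

18.2 m/s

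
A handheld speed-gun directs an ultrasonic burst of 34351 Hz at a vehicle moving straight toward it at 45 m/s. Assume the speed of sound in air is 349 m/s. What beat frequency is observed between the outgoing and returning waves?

At the vehicle (a moving observer), f₁ = f₀ · (v + u)/v = 34351 × 394/349 ≈ 38780 Hz.
On reflection it acts as a source moving toward the stationary detector: f₂ = f₁ · v/(v − u) = 38780 × 349/304 ≈ 44521 Hz.
Beat frequency: |f₂ − f₀| = 2u·f₀/(v − u) = 2 × 45 × 34351/304 ≈ 10170 Hz.

10170 Hz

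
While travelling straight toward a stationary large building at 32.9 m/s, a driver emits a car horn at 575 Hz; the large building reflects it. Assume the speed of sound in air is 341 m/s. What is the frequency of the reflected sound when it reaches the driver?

The large building receives the sound from a moving source: f₁ = f₀ · v/(v − v_e) = 575 × 341/308.1 ≈ 636 Hz.
On the return leg the driver is a moving observer: f₂ = f₁ · (v + v_e)/v = 636 × 373.9/341 ≈ 698 Hz.

698 Hz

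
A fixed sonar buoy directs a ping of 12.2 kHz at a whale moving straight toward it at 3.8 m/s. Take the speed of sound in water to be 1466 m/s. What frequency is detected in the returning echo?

At the whale (a moving observer), f₁ = f₀ · (v + u)/v = 12.2 × 1469.8/1466 ≈ 12.23 kHz.
The reflection then acts as a moving source: f₂ = f₁ · v/(v − u) ≈ 12.26 kHz.

12.26 kHz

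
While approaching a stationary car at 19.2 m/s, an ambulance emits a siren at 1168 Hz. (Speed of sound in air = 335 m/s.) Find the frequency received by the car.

Only the source moves, toward the listener, so f' = f · v/(v − v_s).
f' = 1168 × 335/(335 − 19.2) = 1168 × 335/315.8 ≈ 1239 Hz.

1239 Hz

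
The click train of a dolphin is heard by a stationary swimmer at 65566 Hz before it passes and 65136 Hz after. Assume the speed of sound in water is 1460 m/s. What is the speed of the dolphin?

f₁/f₂ = (v + v_s)/(v − v_s), so v_s = v · (f₁ − f₂)/(f₁ + f₂).
v_s = 1460 × (65566 − 65136)/(65566 + 65136) = 1460 × 430/130702 ≈ 4.8 m/s.

4.8 m/s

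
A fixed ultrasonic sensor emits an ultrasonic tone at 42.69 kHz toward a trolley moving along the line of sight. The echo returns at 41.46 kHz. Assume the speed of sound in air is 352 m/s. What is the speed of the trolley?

5.1 m/s

Double Doppler shift off a moving reflector: f₂ = f₀ · (v + u)/(v − u) (u > 0 toward emitter).
Rearranging, u = v · (f₂ − f₀)/(f₂ + f₀) = 352 × -1.23/84.15 ≈ -5.1 m/s.
So the trolley is moving at 5.1 m/s away from the emitter.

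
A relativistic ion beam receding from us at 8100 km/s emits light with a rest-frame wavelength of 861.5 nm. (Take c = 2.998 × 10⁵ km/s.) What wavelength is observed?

β = v/c = 8100/299800 = 0.0270.
Relativistic Doppler for wavelength: λ' = λ₀ · √((1 + β)/(1 − β)).
λ' = 861.5 × √(1.0270/0.9730) = 861.5 × 1.02739 ≈ 885.1 nm.

885.1 nm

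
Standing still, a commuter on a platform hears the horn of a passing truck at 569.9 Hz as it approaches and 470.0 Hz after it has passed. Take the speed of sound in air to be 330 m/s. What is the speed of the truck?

f₁/f₂ = (v + v_s)/(v − v_s), so v_s = v · (f₁ − f₂)/(f₁ + f₂).
v_s = 330 × (569.9 − 470.0)/(569.9 + 470.0) = 330 × 99.9/1039.9 ≈ 32 m/s.

32 m/s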